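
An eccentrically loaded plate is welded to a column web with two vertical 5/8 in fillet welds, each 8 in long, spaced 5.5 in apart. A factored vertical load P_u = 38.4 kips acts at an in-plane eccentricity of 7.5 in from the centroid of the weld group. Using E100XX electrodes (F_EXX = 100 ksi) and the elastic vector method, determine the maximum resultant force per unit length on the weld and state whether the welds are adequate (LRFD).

f_max ≈ 8.37 kip/in; adequate

Total weld length L_w = 16 in. Treat welds as unit-width lines.
Polar moment about centroid: J = 2[d³/12 + d(b/2)²] = 2[8³/12 + 8×2.75²] = 206.3 in³.
Direct shear f_v = P/L_w = 38.4 / 16 = 2.4 kip/in (vertical).
Torsion M = P·e = 38.4 × 7.5 = 288 kip·in.
Critical point at (x, y) = (2.75, 4) from centroid. f_tx = M·y/J = 5.583 kip/in; f_ty = M·x/J = 3.838 kip/in.
Resultant f_max = √[f_tx² + (f_v + f_ty)²] = √[5.583² + (2.4 + 3.838)²] = 8.372 kip/in.
Capacity per unit length: φr_n = 0.75 × 0.6 × 100 × (0.707 × 0.625) = 19.88 kip/in.
8.372 ≤ 19.88 → adequate.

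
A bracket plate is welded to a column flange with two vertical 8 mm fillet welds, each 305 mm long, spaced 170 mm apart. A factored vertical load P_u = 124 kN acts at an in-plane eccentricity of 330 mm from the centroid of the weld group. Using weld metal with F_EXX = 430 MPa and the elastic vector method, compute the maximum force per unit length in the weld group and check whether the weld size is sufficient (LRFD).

f_max ≈ 899 N/mm; adequate

Total weld length L_w = 610 mm. Treat welds as unit-width lines.
Polar moment about centroid: J = 2[d³/12 + d(b/2)²] = 2[305³/12 + 305×85²] = 9136000 mm³.
Direct shear f_v = P/L_w = 124×10³ / 610 = 203.3 N/mm (vertical).
Torsion M = P·e = 124×10³ × 330 = 40920000 N·mm.
Critical point at (x, y) = (85, 152.5) from centroid. f_tx = M·y/J = 683 N/mm; f_ty = M·x/J = 380.7 N/mm.
Resultant f_max = √[f_tx² + (f_v + f_ty)²] = √[683² + (203.3 + 380.7)²] = 898.7 N/mm.
Capacity per unit length: φr_n = 0.75 × 0.6 × 430 × (0.707 × 8) = 1094 N/mm.
898.7 ≤ 1094 → adequate.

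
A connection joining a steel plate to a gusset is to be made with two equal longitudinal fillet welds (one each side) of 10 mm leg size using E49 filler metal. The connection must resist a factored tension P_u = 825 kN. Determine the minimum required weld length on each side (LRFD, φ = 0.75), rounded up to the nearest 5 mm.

L = 265 mm on each side

E49XX → F_EXX = 490 MPa.
Throat t_e = 0.707 × 10 = 7.07 mm.
φr_n = 0.75 × 0.6 × 490 × 7.07 × 10⁻³ = 1.559 kN/mm.
L_req = P_u / φr_n = 825 / 1.559 = 529.2 mm total.
Per side: 529.2 / 2 = 264.6 mm.
Round up → use L = 265 mm on each side.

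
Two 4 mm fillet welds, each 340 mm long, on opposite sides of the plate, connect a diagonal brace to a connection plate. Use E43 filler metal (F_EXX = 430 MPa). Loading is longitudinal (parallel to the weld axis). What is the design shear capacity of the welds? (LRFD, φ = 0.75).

φR_n ≈ 372 kN

Effective throat t_e = 0.707 × 4 = 2.828 mm.
Total length L = 680 mm; A_we = 2.828 × 680 = 1923 mm².
F_nw = 0.6 F_EXX = 0.6 × 430 = 258 MPa.
φR_n = 0.75 × 258 × 1923 × 10⁻³ = 372.1 kN.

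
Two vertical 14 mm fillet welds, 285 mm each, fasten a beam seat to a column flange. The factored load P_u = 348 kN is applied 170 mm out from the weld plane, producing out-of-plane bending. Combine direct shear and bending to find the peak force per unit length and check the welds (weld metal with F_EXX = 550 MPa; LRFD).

L_w = 2 × 285 = 570 mm; section modulus (unit throat) S = 2 × L²/6 = 27080 mm².
Direct shear f_v = P/L_w = 348×10³/570 = 610.5 N/mm.
Moment M = P × e = 348×10³ × 170 = 59160000 N·mm; bending f_b = M/S = 2185 N/mm.
f_max = √(f_v² + f_b²) = √(610.5² + 2185²) = 2269 N/mm.
φr_n = 0.75 × 0.6 × 550 × (0.707 × 14) = 2450 N/mm → adequate.

f_max ≈ 2270 N/mm; adequate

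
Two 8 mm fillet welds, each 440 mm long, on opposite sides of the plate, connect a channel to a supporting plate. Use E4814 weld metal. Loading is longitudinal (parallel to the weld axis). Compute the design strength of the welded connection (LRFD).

E48XX → F_EXX = 480 MPa.
Effective throat t_e = 0.707 × 8 = 5.656 mm.
Total length L = 880 mm; A_we = 5.656 × 880 = 4977 mm².
F_nw = 0.6 F_EXX = 0.6 × 480 = 288 MPa.
φR_n = 0.75 × 288 × 4977 × 10⁻³ = 1075 kN.

φR_n ≈ 1080 kN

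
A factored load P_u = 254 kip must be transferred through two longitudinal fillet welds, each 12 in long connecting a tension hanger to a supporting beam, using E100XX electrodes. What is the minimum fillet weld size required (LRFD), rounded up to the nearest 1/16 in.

E100XX → F_EXX = 100 ksi.
Total weld length L = 24 in.
Required throat t_e = P_u / (φ × 0.6 F_EXX × L) = 254 / (0.75 × 0.6 × 100 × 24) = 0.2352 in.
Required leg w = t_e / 0.707 = 0.3327 in → use 3/8 in.

w = 3/8 in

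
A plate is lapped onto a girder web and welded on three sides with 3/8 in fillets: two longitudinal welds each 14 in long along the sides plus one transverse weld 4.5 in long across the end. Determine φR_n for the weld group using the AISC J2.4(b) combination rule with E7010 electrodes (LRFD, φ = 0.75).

φR_n ≈ 271 kip

E70XX → F_EXX = 70 ksi.
t_e = 0.707 × 0.375 = 0.2651 in.
R_nwl = 0.6 × 70 × 0.2651 × 28 = 311.8 kip (longitudinal, 2 welds).
R_nwt = 0.6 × 70 × 0.2651 × 4.5 = 50.11 kip (transverse, base value).
(i) R_nwl + R_nwt = 361.9 kip; (ii) 0.85 R_nwl + 1.5 R_nwt = 340.2 kip.
R_n = max = 361.9 kip [governs: (i)]; φR_n = 271.4 kip.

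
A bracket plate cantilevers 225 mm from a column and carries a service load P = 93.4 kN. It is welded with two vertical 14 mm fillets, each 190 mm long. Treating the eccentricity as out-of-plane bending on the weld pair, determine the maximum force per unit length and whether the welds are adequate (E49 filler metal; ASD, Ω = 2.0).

f_max ≈ 1760 N/mm; NOT adequate

E49XX → F_EXX = 490 MPa.
L_w = 2 × 190 = 380 mm; section modulus (unit throat) S = 2 × L²/6 = 12030 mm².
Direct shear f_v = P/L_w = 93.4×10³/380 = 245.8 N/mm.
Moment M = P × e = 93.4×10³ × 225 = 21015000 N·mm; bending f_b = M/S = 1746 N/mm.
f_max = √(f_v² + f_b²) = √(245.8² + 1746²) = 1764 N/mm.
r_n/Ω = (1/2.0) × 0.6 × 490 × (0.707 × 14) = 1455 N/mm → NOT adequate.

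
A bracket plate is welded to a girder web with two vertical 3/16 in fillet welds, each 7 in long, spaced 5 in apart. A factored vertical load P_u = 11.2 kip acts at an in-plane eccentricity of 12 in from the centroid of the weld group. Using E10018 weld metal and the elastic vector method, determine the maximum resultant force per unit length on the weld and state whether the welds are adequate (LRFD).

E100XX → F_EXX = 100 ksi.
Total weld length L_w = 14 in. Treat welds as unit-width lines.
Polar moment about centroid: J = 2[d³/12 + d(b/2)²] = 2[7³/12 + 7×2.5²] = 144.7 in³.
Direct shear f_v = P/L_w = 11.2 / 14 = 0.8 kip/in (vertical).
Torsion M = P·e = 11.2 × 12 = 134.4 kip·in.
Critical point at (x, y) = (2.5, 3.5) from centroid. f_tx = M·y/J = 3.252 kip/in; f_ty = M·x/J = 2.323 kip/in.
Resultant f_max = √[f_tx² + (f_v + f_ty)²] = √[3.252² + (0.8 + 2.323)²] = 4.508 kip/in.
Capacity per unit length: φr_n = 0.75 × 0.6 × 100 × (0.707 × 0.1875) = 5.965 kip/in.
4.508 ≤ 5.965 → adequate.

f_max ≈ 4.51 kip/in; adequate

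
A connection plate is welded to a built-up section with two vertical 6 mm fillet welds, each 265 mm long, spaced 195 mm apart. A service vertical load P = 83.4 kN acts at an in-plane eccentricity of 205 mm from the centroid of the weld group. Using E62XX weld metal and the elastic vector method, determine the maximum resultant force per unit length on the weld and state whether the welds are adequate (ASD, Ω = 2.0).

E62XX → F_EXX = 620 MPa.
Total weld length L_w = 530 mm. Treat welds as unit-width lines.
Polar moment about centroid: J = 2[d³/12 + d(b/2)²] = 2[265³/12 + 265×97.5²] = 8140000 mm³.
Direct shear f_v = P/L_w = 83.4×10³ / 530 = 157.4 N/mm (vertical).
Torsion M = P·e = 83.4×10³ × 205 = 17097000 N·mm.
Critical point at (x, y) = (97.5, 132.5) from centroid. f_tx = M·y/J = 278.3 N/mm; f_ty = M·x/J = 204.8 N/mm.
Resultant f_max = √[f_tx² + (f_v + f_ty)²] = √[278.3² + (157.4 + 204.8)²] = 456.7 N/mm.
Capacity per unit length: r_n/Ω = (1/2.0) × 0.6 × 620 × (0.707 × 6) = 789 N/mm.
456.7 ≤ 789 → adequate.

f_max ≈ 457 N/mm; adequate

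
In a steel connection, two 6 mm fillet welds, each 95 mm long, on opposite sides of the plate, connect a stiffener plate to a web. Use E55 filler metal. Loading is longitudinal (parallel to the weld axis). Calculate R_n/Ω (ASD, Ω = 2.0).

R_n/Ω ≈ 133 kN

E55XX → F_EXX = 550 MPa.
Effective throat t_e = 0.707 × 6 = 4.242 mm.
Total length L = 190 mm; A_we = 4.242 × 190 = 806 mm².
F_nw = 0.6 F_EXX = 0.6 × 550 = 330 MPa.
R_n = 330 × 806 × 10⁻³ = 266 kN; R_n/Ω = 266/2.0 = 133 kN.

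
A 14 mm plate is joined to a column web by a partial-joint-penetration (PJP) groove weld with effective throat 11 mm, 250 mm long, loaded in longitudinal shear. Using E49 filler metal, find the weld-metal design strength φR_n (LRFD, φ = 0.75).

E49XX → F_EXX = 490 MPa.
Effective throat (given) t_e = 11 mm.
A_we = 11 × 250 = 2750 mm².
F_nw = 0.6 F_EXX = 294 MPa.
φR_n = 0.75 × 294 × 2750 × 10⁻³ = 606.4 kN.

φR_n ≈ 606 kN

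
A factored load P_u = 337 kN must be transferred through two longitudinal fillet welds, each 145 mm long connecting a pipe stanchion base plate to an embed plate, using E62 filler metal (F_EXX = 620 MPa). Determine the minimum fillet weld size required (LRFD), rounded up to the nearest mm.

w = 6 mm

Total weld length L = 290 mm.
Required throat t_e = P_u / (φ × 0.6 F_EXX × L) = 337 / (0.75 × 0.6 × 620 × 290 × 10⁻³) = 4.165 mm.
Required leg w = t_e / 0.707 = 5.891 mm → use 6 mm.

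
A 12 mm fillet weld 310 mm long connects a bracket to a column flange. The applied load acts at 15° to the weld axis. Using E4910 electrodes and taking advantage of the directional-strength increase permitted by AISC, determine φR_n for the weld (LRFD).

E49XX → F_EXX = 490 MPa.
t_e = 0.707 × 12 = 8.484 mm; A_we = 8.484 × 310 = 2630 mm².
Directional factor: 1.0 + 0.5 sin^1.5(15°) = 1.066.
F_nw = 0.6 × 490 × 1.066 = 313.4 MPa.
φR_n = 0.75 × 313.4 × 2630 × 10⁻³ = 618.1 kN.

φR_n ≈ 618 kN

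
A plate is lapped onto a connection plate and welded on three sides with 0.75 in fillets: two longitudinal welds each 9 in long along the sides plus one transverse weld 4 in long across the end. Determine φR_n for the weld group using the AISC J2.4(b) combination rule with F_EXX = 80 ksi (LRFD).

t_e = 0.707 × 0.75 = 0.5302 in.
R_nwl = 0.6 × 80 × 0.5302 × 18 = 458.1 kip (longitudinal, 2 welds).
R_nwt = 0.6 × 80 × 0.5302 × 4 = 101.8 kip (transverse, base value).
(i) R_nwl + R_nwt = 559.9 kip; (ii) 0.85 R_nwl + 1.5 R_nwt = 542.1 kip.
R_n = max = 559.9 kip [governs: (i)]; φR_n = 420 kip.

φR_n ≈ 420 kip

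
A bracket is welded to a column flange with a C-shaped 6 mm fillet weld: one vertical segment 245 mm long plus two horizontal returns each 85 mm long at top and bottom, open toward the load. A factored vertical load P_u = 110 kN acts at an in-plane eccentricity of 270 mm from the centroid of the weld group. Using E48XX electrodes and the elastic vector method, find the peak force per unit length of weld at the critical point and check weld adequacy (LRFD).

E48XX → F_EXX = 480 MPa.
Total weld length L_w = 415 mm. Treat welds as unit-width lines.
Centroid: x̄ = 2×85×42.5 / 415 = 17.41 mm from the vertical weld.
Polar moment about centroid: J = I_x + I_y = [245³/12 + 2×85×122.5²] + [245×17.41² + 2(85³/12 + 85×25.09²)] = 4060000 mm³.
Direct shear f_v = P/L_w = 110×10³ / 415 = 265.1 N/mm (vertical).
Torsion M = P·e = 110×10³ × 270 = 29700000 N·mm.
Critical point at (x, y) = (67.59, 122.5) from centroid. f_tx = M·y/J = 896.1 N/mm; f_ty = M·x/J = 494.4 N/mm.
Resultant f_max = √[f_tx² + (f_v + f_ty)²] = √[896.1² + (265.1 + 494.4)²] = 1175 N/mm.
Capacity per unit length: φr_n = 0.75 × 0.6 × 480 × (0.707 × 6) = 916.3 N/mm.
1175 > 916.3 → NOT adequate.

f_max ≈ 1170 N/mm; NOT adequate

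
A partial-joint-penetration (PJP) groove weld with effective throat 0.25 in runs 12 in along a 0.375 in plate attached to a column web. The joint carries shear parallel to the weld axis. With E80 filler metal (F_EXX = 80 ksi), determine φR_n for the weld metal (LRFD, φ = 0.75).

φR_n ≈ 108 kip

Effective throat (given) t_e = 0.25 in.
A_we = 0.25 × 12 = 3 in².
F_nw = 0.6 F_EXX = 48 ksi.
φR_n = 0.75 × 48 × 3 = 108 kip.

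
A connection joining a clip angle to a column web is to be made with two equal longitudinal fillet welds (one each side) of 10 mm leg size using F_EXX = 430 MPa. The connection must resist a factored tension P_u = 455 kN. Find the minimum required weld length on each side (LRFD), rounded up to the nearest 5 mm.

Throat t_e = 0.707 × 10 = 7.07 mm.
φr_n = 0.75 × 0.6 × 430 × 7.07 × 10⁻³ = 1.368 kN/mm.
L_req = P_u / φr_n = 455 / 1.368 = 332.6 mm total.
Per side: 332.6 / 2 = 166.3 mm.
Round up → use L = 170 mm on each side.

L = 170 mm on each side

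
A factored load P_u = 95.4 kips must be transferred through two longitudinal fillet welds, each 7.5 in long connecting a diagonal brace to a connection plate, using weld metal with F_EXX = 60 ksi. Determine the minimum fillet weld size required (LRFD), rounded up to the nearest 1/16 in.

Total weld length L = 15 in.
Required throat t_e = P_u / (φ × 0.6 F_EXX × L) = 95.4 / (0.75 × 0.6 × 60 × 15) = 0.2356 in.
Required leg w = t_e / 0.707 = 0.3332 in → use 3/8 in.

w = 3/8 in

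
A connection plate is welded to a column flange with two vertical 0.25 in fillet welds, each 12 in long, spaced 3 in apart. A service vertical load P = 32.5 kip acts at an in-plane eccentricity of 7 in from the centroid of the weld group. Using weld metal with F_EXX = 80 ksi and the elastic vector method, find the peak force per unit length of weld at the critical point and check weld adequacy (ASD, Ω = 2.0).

Total weld length L_w = 24 in. Treat welds as unit-width lines.
Polar moment about centroid: J = 2[d³/12 + d(b/2)²] = 2[12³/12 + 12×1.5²] = 342 in³.
Direct shear f_v = P/L_w = 32.5 / 24 = 1.354 kip/in (vertical).
Torsion M = P·e = 32.5 × 7 = 227.5 kip·in.
Critical point at (x, y) = (1.5, 6) from centroid. f_tx = M·y/J = 3.991 kip/in; f_ty = M·x/J = 0.9978 kip/in.
Resultant f_max = √[f_tx² + (f_v + f_ty)²] = √[3.991² + (1.354 + 0.9978)²] = 4.633 kip/in.
Capacity per unit length: r_n/Ω = (1/2.0) × 0.6 × 80 × (0.707 × 0.25) = 4.242 kip/in.
4.633 > 4.242 → NOT adequate.

f_max ≈ 4.63 kip/in; NOT adequate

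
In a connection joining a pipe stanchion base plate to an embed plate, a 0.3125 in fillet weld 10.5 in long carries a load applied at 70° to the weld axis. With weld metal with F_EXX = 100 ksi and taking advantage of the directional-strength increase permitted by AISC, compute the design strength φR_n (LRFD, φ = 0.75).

φR_n ≈ 152 kip

t_e = 0.707 × 0.3125 = 0.2209 in; A_we = 0.2209 × 10.5 = 2.32 in².
Directional factor: 1.0 + 0.5 sin^1.5(70°) = 1.455.
F_nw = 0.6 × 100 × 1.455 = 87.33 ksi.
φR_n = 0.75 × 87.33 × 2.32 = 151.9 kip.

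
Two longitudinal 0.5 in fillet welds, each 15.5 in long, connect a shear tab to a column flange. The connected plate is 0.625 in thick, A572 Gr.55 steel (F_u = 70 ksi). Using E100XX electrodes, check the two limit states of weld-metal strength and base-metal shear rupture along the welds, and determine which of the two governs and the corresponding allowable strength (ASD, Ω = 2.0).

R_n/Ω ≈ 329 kip (weld metal governs)

E100XX → F_EXX = 100 ksi.
t_e = 0.707 × 0.5 = 0.3535 in; L = 31 in.
Weld metal: R_n/Ω = (1/2.0) × 0.6 × 100 × 0.3535 × 31 = 328.8 kip.
Base metal (shear rupture): R_n/Ω = (1/2.0) × 0.6 × 70 × 0.625 × 31 = 406.9 kip.
Governing: weld metal.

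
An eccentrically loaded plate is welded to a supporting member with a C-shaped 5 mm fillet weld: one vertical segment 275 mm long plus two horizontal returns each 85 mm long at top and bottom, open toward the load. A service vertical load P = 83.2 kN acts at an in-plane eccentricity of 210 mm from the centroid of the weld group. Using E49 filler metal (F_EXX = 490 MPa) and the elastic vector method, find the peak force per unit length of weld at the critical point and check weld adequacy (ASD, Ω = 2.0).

Total weld length L_w = 445 mm. Treat welds as unit-width lines.
Centroid: x̄ = 2×85×42.5 / 445 = 16.24 mm from the vertical weld.
Polar moment about centroid: J = I_x + I_y = [275³/12 + 2×85×137.5²] + [275×16.24² + 2(85³/12 + 85×26.26²)] = 5239000 mm³.
Direct shear f_v = P/L_w = 83.2×10³ / 445 = 187 N/mm (vertical).
Torsion M = P·e = 83.2×10³ × 210 = 17472000 N·mm.
Critical point at (x, y) = (68.76, 137.5) from centroid. f_tx = M·y/J = 458.5 N/mm; f_ty = M·x/J = 229.3 N/mm.
Resultant f_max = √[f_tx² + (f_v + f_ty)²] = √[458.5² + (187 + 229.3)²] = 619.3 N/mm.
Capacity per unit length: r_n/Ω = (1/2.0) × 0.6 × 490 × (0.707 × 5) = 519.6 N/mm.
619.3 > 519.6 → NOT adequate.

f_max ≈ 619 N/mm; NOT adequate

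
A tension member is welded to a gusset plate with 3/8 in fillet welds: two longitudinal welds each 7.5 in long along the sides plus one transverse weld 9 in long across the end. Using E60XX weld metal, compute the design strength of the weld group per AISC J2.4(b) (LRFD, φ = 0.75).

φR_n ≈ 188 kip

E60XX → F_EXX = 60 ksi.
t_e = 0.707 × 0.375 = 0.2651 in.
R_nwl = 0.6 × 60 × 0.2651 × 15 = 143.2 kip (longitudinal, 2 welds).
R_nwt = 0.6 × 60 × 0.2651 × 9 = 85.9 kip (transverse, base value).
(i) R_nwl + R_nwt = 229.1 kip; (ii) 0.85 R_nwl + 1.5 R_nwt = 250.5 kip.
R_n = max = 250.5 kip [governs: (ii)]; φR_n = 187.9 kip.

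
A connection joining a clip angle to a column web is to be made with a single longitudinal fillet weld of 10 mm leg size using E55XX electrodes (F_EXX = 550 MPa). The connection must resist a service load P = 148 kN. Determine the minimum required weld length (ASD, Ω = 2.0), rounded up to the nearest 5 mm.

L = 130 mm

Throat t_e = 0.707 × 10 = 7.07 mm.
r_n/Ω = (0.6 × 550 × 7.07) / 2.0 = 1167 N/mm = 1.167 kN/mm.
L_req = P / (r_n/Ω) = 148 / 1.167 = 126.9 mm total.
Round up → use L = 130 mm.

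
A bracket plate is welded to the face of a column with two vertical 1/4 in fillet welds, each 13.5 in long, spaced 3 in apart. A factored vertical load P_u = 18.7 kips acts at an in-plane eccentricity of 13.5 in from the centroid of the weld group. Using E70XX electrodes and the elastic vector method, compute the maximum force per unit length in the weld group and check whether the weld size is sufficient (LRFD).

f_max ≈ 3.92 kip/in; adequate

E70XX → F_EXX = 70 ksi.
Total weld length L_w = 27 in. Treat welds as unit-width lines.
Polar moment about centroid: J = 2[d³/12 + d(b/2)²] = 2[13.5³/12 + 13.5×1.5²] = 470.8 in³.
Direct shear f_v = P/L_w = 18.7 / 27 = 0.6926 kip/in (vertical).
Torsion M = P·e = 18.7 × 13.5 = 252.45 kip·in.
Critical point at (x, y) = (1.5, 6.75) from centroid. f_tx = M·y/J = 3.619 kip/in; f_ty = M·x/J = 0.8043 kip/in.
Resultant f_max = √[f_tx² + (f_v + f_ty)²] = √[3.619² + (0.6926 + 0.8043)²] = 3.917 kip/in.
Capacity per unit length: φr_n = 0.75 × 0.6 × 70 × (0.707 × 0.25) = 5.568 kip/in.
3.917 ≤ 5.568 → adequate.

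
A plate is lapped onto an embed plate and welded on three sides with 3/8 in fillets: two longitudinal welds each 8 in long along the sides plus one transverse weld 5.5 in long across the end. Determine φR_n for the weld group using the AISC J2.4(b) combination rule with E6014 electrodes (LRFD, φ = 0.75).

E60XX → F_EXX = 60 ksi.
t_e = 0.707 × 0.375 = 0.2651 in.
R_nwl = 0.6 × 60 × 0.2651 × 16 = 152.7 kips (longitudinal, 2 welds).
R_nwt = 0.6 × 60 × 0.2651 × 5.5 = 52.49 kips (transverse, base value).
(i) R_nwl + R_nwt = 205.2 kips; (ii) 0.85 R_nwl + 1.5 R_nwt = 208.5 kips.
R_n = max = 208.5 kips [governs: (ii)]; φR_n = 156.4 kips.

φR_n ≈ 156 kips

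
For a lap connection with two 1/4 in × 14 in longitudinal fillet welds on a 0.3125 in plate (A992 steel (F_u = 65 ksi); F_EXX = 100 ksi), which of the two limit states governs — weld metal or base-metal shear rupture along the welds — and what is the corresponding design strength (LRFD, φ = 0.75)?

t_e = 0.707 × 0.25 = 0.1767 in; L = 28 in.
Weld metal: φR_n = 0.75 × 0.6 × 100 × 0.1767 × 28 = 222.7 kip.
Base metal (shear rupture): φR_n = 0.75 × 0.6 × 65 × 0.3125 × 28 = 255.9 kip.
Governing: weld metal.

φR_n ≈ 223 kip (weld metal governs)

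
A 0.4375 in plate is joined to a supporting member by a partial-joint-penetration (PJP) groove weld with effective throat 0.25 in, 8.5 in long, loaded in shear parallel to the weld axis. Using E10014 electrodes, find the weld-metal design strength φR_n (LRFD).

E100XX → F_EXX = 100 ksi.
Effective throat (given) t_e = 0.25 in.
A_we = 0.25 × 8.5 = 2.125 in².
F_nw = 0.6 F_EXX = 60 ksi.
φR_n = 0.75 × 60 × 2.125 = 95.62 kip.

φR_n ≈ 95.6 kip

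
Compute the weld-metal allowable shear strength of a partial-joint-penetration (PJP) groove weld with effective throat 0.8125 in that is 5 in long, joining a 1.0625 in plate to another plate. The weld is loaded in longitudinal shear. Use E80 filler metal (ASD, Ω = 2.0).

E80XX → F_EXX = 80 ksi.
Effective throat (given) t_e = 0.8125 in.
A_we = 0.8125 × 5 = 4.062 in².
F_nw = 0.6 F_EXX = 48 ksi.
R_n/Ω = (48 × 4.062) / 2.0 = 97.5 kips.

R_n/Ω ≈ 97.5 kips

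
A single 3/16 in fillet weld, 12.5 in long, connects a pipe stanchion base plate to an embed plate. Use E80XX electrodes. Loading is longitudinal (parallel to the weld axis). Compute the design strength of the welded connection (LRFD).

φR_n ≈ 59.7 kips

E80XX → F_EXX = 80 ksi.
Effective throat t_e = 0.707 × 0.1875 = 0.1326 in.
Total length L = 12.5 in; A_we = 0.1326 × 12.5 = 1.657 in².
F_nw = 0.6 F_EXX = 0.6 × 80 = 48 ksi.
φR_n = 0.75 × 48 × 1.657 = 59.65 kips.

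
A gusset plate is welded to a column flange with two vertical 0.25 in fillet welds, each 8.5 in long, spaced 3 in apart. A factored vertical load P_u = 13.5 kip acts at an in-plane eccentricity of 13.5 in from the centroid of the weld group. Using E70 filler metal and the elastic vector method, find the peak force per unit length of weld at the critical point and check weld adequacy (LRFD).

f_max ≈ 6.15 kip/in; NOT adequate

E70XX → F_EXX = 70 ksi.
Total weld length L_w = 17 in. Treat welds as unit-width lines.
Polar moment about centroid: J = 2[d³/12 + d(b/2)²] = 2[8.5³/12 + 8.5×1.5²] = 140.6 in³.
Direct shear f_v = P/L_w = 13.5 / 17 = 0.7941 kip/in (vertical).
Torsion M = P·e = 13.5 × 13.5 = 182.25 kip·in.
Critical point at (x, y) = (1.5, 4.25) from centroid. f_tx = M·y/J = 5.509 kip/in; f_ty = M·x/J = 1.944 kip/in.
Resultant f_max = √[f_tx² + (f_v + f_ty)²] = √[5.509² + (0.7941 + 1.944)²] = 6.152 kip/in.
Capacity per unit length: φr_n = 0.75 × 0.6 × 70 × (0.707 × 0.25) = 5.568 kip/in.
6.152 > 5.568 → NOT adequate.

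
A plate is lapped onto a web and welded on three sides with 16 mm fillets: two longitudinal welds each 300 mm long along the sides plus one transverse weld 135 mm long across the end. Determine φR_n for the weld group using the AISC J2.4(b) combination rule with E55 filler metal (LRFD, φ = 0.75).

E55XX → F_EXX = 550 MPa.
t_e = 0.707 × 16 = 11.31 mm.
R_nwl = 0.6 × 550 × 11.31 × 600 × 10⁻³ = 2240 kN (longitudinal, 2 welds).
R_nwt = 0.6 × 550 × 11.31 × 135 × 10⁻³ = 503.9 kN (transverse, base value).
(i) R_nwl + R_nwt = 2744 kN; (ii) 0.85 R_nwl + 1.5 R_nwt = 2660 kN.
R_n = max = 2744 kN [governs: (i)]; φR_n = 2058 kN.

φR_n ≈ 2060 kN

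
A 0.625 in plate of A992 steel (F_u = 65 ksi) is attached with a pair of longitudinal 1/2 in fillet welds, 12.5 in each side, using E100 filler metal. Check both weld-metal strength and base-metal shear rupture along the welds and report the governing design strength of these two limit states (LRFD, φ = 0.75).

φR_n ≈ 398 kip (weld metal governs)

E100XX → F_EXX = 100 ksi.
t_e = 0.707 × 0.5 = 0.3535 in; L = 25 in.
Weld metal: φR_n = 0.75 × 0.6 × 100 × 0.3535 × 25 = 397.7 kip.
Base metal (shear rupture): φR_n = 0.75 × 0.6 × 65 × 0.625 × 25 = 457 kip.
Governing: weld metal.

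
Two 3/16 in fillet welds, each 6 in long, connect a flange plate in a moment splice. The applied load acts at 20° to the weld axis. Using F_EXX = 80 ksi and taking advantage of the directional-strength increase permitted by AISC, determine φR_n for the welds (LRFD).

φR_n ≈ 63 kips

t_e = 0.707 × 0.1875 = 0.1326 in; A_we = 0.1326 × 12 = 1.591 in².
Directional factor: 1.0 + 0.5 sin^1.5(20°) = 1.1.
F_nw = 0.6 × 80 × 1.1 = 52.8 ksi.
φR_n = 0.75 × 52.8 × 1.591 = 62.99 kips.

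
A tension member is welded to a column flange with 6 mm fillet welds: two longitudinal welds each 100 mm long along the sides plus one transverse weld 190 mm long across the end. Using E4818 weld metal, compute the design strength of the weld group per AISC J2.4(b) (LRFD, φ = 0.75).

E48XX → F_EXX = 480 MPa.
t_e = 0.707 × 6 = 4.242 mm.
R_nwl = 0.6 × 480 × 4.242 × 200 × 10⁻³ = 244.3 kN (longitudinal, 2 welds).
R_nwt = 0.6 × 480 × 4.242 × 190 × 10⁻³ = 232.1 kN (transverse, base value).
(i) R_nwl + R_nwt = 476.5 kN; (ii) 0.85 R_nwl + 1.5 R_nwt = 555.9 kN.
R_n = max = 555.9 kN [governs: (ii)]; φR_n = 416.9 kN.

φR_n ≈ 417 kN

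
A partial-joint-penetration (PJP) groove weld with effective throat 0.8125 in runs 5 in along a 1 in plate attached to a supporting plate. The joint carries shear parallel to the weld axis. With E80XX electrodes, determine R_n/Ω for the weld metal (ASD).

E80XX → F_EXX = 80 ksi.
Effective throat (given) t_e = 0.8125 in.
A_we = 0.8125 × 5 = 4.062 in².
F_nw = 0.6 F_EXX = 48 ksi.
R_n/Ω = (48 × 4.062) / 2.0 = 97.5 kips.

R_n/Ω ≈ 97.5 kips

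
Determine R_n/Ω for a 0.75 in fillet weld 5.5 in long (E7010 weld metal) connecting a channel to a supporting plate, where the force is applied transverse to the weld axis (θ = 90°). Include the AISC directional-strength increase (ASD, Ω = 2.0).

E70XX → F_EXX = 70 ksi.
t_e = 0.707 × 0.75 = 0.5302 in; A_we = 0.5302 × 5.5 = 2.916 in².
Directional factor: 1.0 + 0.5 sin^1.5(90°) = 1.5.
F_nw = 0.6 × 70 × 1.5 = 63 ksi.
R_n/Ω = (63 × 2.916) / 2.0 = 91.87 kip.

R_n/Ω ≈ 91.9 kip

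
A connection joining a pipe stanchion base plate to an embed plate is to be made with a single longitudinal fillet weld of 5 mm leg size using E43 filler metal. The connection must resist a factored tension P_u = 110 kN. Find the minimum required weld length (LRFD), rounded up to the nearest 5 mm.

E43XX → F_EXX = 430 MPa.
Throat t_e = 0.707 × 5 = 3.535 mm.
φr_n = 0.75 × 0.6 × 430 × 3.535 × 10⁻³ = 0.684 kN/mm.
L_req = P_u / φr_n = 110 / 0.684 = 160.8 mm total.
Round up → use L = 165 mm.

L = 165 mm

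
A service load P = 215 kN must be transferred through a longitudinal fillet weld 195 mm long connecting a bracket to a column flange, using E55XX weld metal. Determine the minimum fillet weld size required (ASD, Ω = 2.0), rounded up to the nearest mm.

w = 10 mm

E55XX → F_EXX = 550 MPa.
Total weld length L = 195 mm.
Required throat t_e = P × Ω / (0.6 F_EXX × L) = 215 × 2.0 / (0.6 × 550 × 195 × 10⁻³) = 6.682 mm.
Required leg w = t_e / 0.707 = 9.451 mm → use 10 mm.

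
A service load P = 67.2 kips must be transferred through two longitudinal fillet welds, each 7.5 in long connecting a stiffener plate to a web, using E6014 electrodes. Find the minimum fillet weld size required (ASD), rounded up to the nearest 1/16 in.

E60XX → F_EXX = 60 ksi.
Total weld length L = 15 in.
Required throat t_e = P × Ω / (0.6 F_EXX × L) = 67.2 × 2.0 / (0.6 × 60 × 15) = 0.2489 in.
Required leg w = t_e / 0.707 = 0.352 in → use 3/8 in.

w = 3/8 in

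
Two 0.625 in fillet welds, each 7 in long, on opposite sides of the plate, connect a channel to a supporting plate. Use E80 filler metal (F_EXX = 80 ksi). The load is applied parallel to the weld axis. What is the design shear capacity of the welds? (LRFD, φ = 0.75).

Effective throat t_e = 0.707 × 0.625 = 0.4419 in.
Total length L = 14 in; A_we = 0.4419 × 14 = 6.186 in².
F_nw = 0.6 F_EXX = 0.6 × 80 = 48 ksi.
φR_n = 0.75 × 48 × 6.186 = 222.7 kip.

φR_n ≈ 223 kip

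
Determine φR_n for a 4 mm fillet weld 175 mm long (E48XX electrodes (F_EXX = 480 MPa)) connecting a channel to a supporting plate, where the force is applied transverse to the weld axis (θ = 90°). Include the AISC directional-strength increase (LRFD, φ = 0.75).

t_e = 0.707 × 4 = 2.828 mm; A_we = 2.828 × 175 = 494.9 mm².
Directional factor: 1.0 + 0.5 sin^1.5(90°) = 1.5.
F_nw = 0.6 × 480 × 1.5 = 432 MPa.
φR_n = 0.75 × 432 × 494.9 × 10⁻³ = 160.3 kN.

φR_n ≈ 160 kN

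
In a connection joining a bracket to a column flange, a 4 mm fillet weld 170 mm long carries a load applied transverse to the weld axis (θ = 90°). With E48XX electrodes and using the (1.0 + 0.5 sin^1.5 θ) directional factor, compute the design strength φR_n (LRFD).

E48XX → F_EXX = 480 MPa.
t_e = 0.707 × 4 = 2.828 mm; A_we = 2.828 × 170 = 480.8 mm².
Directional factor: 1.0 + 0.5 sin^1.5(90°) = 1.5.
F_nw = 0.6 × 480 × 1.5 = 432 MPa.
φR_n = 0.75 × 432 × 480.8 × 10⁻³ = 155.8 kN.

φR_n ≈ 156 kN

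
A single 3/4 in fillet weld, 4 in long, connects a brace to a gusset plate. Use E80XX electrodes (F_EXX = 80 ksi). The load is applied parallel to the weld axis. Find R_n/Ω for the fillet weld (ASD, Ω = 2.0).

Effective throat t_e = 0.707 × 0.75 = 0.5302 in.
Total length L = 4 in; A_we = 0.5302 × 4 = 2.121 in².
F_nw = 0.6 F_EXX = 0.6 × 80 = 48 ksi.
R_n = 48 × 2.121 = 101.8 kips; R_n/Ω = 101.8/2.0 = 50.9 kips.

R_n/Ω ≈ 50.9 kips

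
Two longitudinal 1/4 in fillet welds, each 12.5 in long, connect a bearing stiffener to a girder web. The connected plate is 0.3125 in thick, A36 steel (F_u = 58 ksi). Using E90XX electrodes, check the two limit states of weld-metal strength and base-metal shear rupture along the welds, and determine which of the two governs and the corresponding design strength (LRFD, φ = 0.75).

E90XX → F_EXX = 90 ksi.
t_e = 0.707 × 0.25 = 0.1767 in; L = 25 in.
Weld metal: φR_n = 0.75 × 0.6 × 90 × 0.1767 × 25 = 179 kip.
Base metal (shear rupture): φR_n = 0.75 × 0.6 × 58 × 0.3125 × 25 = 203.9 kip.
Governing: weld metal.

φR_n ≈ 179 kip (weld metal governs)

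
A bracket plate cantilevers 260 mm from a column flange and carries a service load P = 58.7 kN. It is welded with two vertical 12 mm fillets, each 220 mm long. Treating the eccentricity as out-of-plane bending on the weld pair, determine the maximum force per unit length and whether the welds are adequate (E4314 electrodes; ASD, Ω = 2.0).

E43XX → F_EXX = 430 MPa.
L_w = 2 × 220 = 440 mm; section modulus (unit throat) S = 2 × L²/6 = 16130 mm².
Direct shear f_v = P/L_w = 58.7×10³/440 = 133.4 N/mm.
Moment M = P × e = 58.7×10³ × 260 = 15262000 N·mm; bending f_b = M/S = 946 N/mm.
f_max = √(f_v² + f_b²) = √(133.4² + 946²) = 955.4 N/mm.
r_n/Ω = (1/2.0) × 0.6 × 430 × (0.707 × 12) = 1094 N/mm → adequate.

f_max ≈ 955 N/mm; adequate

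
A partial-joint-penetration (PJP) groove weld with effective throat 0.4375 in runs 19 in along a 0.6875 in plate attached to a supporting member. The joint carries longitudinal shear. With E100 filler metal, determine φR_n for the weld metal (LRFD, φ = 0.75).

E100XX → F_EXX = 100 ksi.
Effective throat (given) t_e = 0.4375 in.
A_we = 0.4375 × 19 = 8.312 in².
F_nw = 0.6 F_EXX = 60 ksi.
φR_n = 0.75 × 60 × 8.312 = 374.1 kips.

φR_n ≈ 374 kips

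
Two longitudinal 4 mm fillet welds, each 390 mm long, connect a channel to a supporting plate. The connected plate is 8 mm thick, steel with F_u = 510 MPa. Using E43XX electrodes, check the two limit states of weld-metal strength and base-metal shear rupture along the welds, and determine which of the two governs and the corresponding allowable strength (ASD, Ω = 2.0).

E43XX → F_EXX = 430 MPa.
t_e = 0.707 × 4 = 2.828 mm; L = 780 mm.
Weld metal: R_n/Ω = (1/2.0) × 0.6 × 430 × 2.828 × 780 × 10⁻³ = 284.6 kN.
Base metal (shear rupture): R_n/Ω = (1/2.0) × 0.6 × 510 × 8 × 780 × 10⁻³ = 954.7 kN.
Governing: weld metal.

R_n/Ω ≈ 285 kN (weld metal governs)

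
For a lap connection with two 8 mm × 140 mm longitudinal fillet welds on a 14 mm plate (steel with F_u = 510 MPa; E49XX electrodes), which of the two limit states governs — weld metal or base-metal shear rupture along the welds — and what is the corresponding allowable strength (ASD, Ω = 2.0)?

R_n/Ω ≈ 233 kN (weld metal governs)

E49XX → F_EXX = 490 MPa.
t_e = 0.707 × 8 = 5.656 mm; L = 280 mm.
Weld metal: R_n/Ω = (1/2.0) × 0.6 × 490 × 5.656 × 280 × 10⁻³ = 232.8 kN.
Base metal (shear rupture): R_n/Ω = (1/2.0) × 0.6 × 510 × 14 × 280 × 10⁻³ = 599.8 kN.
Governing: weld metal.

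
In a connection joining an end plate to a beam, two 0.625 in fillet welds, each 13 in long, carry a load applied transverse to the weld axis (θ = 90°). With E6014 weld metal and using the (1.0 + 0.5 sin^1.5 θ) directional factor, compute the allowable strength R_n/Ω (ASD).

R_n/Ω ≈ 310 kip

E60XX → F_EXX = 60 ksi.
t_e = 0.707 × 0.625 = 0.4419 in; A_we = 0.4419 × 26 = 11.49 in².
Directional factor: 1.0 + 0.5 sin^1.5(90°) = 1.5.
F_nw = 0.6 × 60 × 1.5 = 54 ksi.
R_n/Ω = (54 × 11.49) / 2.0 = 310.2 kip.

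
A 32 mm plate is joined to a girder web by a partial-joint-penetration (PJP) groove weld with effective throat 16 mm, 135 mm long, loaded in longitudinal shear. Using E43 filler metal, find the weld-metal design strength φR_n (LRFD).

E43XX → F_EXX = 430 MPa.
Effective throat (given) t_e = 16 mm.
A_we = 16 × 135 = 2160 mm².
F_nw = 0.6 F_EXX = 258 MPa.
φR_n = 0.75 × 258 × 2160 × 10⁻³ = 418 kN.

φR_n ≈ 418 kN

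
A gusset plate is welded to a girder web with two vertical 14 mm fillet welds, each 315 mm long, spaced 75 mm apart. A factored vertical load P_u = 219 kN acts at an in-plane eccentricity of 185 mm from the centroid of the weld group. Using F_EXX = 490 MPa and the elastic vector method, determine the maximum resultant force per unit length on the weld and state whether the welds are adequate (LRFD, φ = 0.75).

f_max ≈ 1210 N/mm; adequate

Total weld length L_w = 630 mm. Treat welds as unit-width lines.
Polar moment about centroid: J = 2[d³/12 + d(b/2)²] = 2[315³/12 + 315×37.5²] = 6095000 mm³.
Direct shear f_v = P/L_w = 219×10³ / 630 = 347.6 N/mm (vertical).
Torsion M = P·e = 219×10³ × 185 = 40515000 N·mm.
Critical point at (x, y) = (37.5, 157.5) from centroid. f_tx = M·y/J = 1047 N/mm; f_ty = M·x/J = 249.3 N/mm.
Resultant f_max = √[f_tx² + (f_v + f_ty)²] = √[1047² + (347.6 + 249.3)²] = 1205 N/mm.
Capacity per unit length: φr_n = 0.75 × 0.6 × 490 × (0.707 × 14) = 2183 N/mm.
1205 ≤ 2183 → adequate.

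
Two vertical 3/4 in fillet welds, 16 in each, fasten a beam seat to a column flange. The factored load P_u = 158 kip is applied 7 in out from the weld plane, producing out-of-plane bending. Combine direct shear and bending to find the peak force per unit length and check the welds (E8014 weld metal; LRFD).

f_max ≈ 13.9 kip/in; adequate

E80XX → F_EXX = 80 ksi.
L_w = 2 × 16 = 32 in; section modulus (unit throat) S = 2 × L²/6 = 85.33 in².
Direct shear f_v = P/L_w = 158/32 = 4.938 kip/in.
Moment M = P × e = 158 × 7 = 1106 kip·in; bending f_b = M/S = 12.96 kip/in.
f_max = √(f_v² + f_b²) = √(4.938² + 12.96²) = 13.87 kip/in.
φr_n = 0.75 × 0.6 × 80 × (0.707 × 0.75) = 19.09 kip/in → adequate.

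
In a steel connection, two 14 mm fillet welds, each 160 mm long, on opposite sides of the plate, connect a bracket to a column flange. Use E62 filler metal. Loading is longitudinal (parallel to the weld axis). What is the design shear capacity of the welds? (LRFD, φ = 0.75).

φR_n ≈ 884 kN

E62XX → F_EXX = 620 MPa.
Effective throat t_e = 0.707 × 14 = 9.898 mm.
Total length L = 320 mm; A_we = 9.898 × 320 = 3167 mm².
F_nw = 0.6 F_EXX = 0.6 × 620 = 372 MPa.
φR_n = 0.75 × 372 × 3167 × 10⁻³ = 883.7 kN.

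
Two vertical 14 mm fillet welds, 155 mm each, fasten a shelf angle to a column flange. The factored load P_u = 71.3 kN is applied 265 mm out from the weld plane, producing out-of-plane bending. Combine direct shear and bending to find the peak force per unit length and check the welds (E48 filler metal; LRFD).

E48XX → F_EXX = 480 MPa.
L_w = 2 × 155 = 310 mm; section modulus (unit throat) S = 2 × L²/6 = 8008 mm².
Direct shear f_v = P/L_w = 71.3×10³/310 = 230 N/mm.
Moment M = P × e = 71.3×10³ × 265 = 18894000 N·mm; bending f_b = M/S = 2359 N/mm.
f_max = √(f_v² + f_b²) = √(230² + 2359²) = 2371 N/mm.
φr_n = 0.75 × 0.6 × 480 × (0.707 × 14) = 2138 N/mm → NOT adequate.

f_max ≈ 2370 N/mm; NOT adequate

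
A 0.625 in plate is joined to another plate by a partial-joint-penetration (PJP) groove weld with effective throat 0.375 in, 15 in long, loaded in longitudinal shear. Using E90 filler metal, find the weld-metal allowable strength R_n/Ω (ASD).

R_n/Ω ≈ 152 kips

E90XX → F_EXX = 90 ksi.
Effective throat (given) t_e = 0.375 in.
A_we = 0.375 × 15 = 5.625 in².
F_nw = 0.6 F_EXX = 54 ksi.
R_n/Ω = (54 × 5.625) / 2.0 = 151.9 kips.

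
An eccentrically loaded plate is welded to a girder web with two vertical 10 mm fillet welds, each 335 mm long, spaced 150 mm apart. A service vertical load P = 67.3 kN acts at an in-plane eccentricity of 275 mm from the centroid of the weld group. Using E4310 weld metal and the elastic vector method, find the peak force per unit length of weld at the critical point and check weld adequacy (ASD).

E43XX → F_EXX = 430 MPa.
Total weld length L_w = 670 mm. Treat welds as unit-width lines.
Polar moment about centroid: J = 2[d³/12 + d(b/2)²] = 2[335³/12 + 335×75²] = 10030000 mm³.
Direct shear f_v = P/L_w = 67.3×10³ / 670 = 100.4 N/mm (vertical).
Torsion M = P·e = 67.3×10³ × 275 = 18508000 N·mm.
Critical point at (x, y) = (75, 167.5) from centroid. f_tx = M·y/J = 308.9 N/mm; f_ty = M·x/J = 138.3 N/mm.
Resultant f_max = √[f_tx² + (f_v + f_ty)²] = √[308.9² + (100.4 + 138.3)²] = 390.5 N/mm.
Capacity per unit length: r_n/Ω = (1/2.0) × 0.6 × 430 × (0.707 × 10) = 912 N/mm.
390.5 ≤ 912 → adequate.

f_max ≈ 390 N/mm; adequate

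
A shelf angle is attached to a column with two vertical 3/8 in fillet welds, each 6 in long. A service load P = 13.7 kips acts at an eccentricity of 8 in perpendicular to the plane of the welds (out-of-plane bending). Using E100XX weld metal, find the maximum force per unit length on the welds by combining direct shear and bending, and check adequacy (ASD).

E100XX → F_EXX = 100 ksi.
L_w = 2 × 6 = 12 in; section modulus (unit throat) S = 2 × L²/6 = 12 in².
Direct shear f_v = P/L_w = 13.7/12 = 1.142 kip/in.
Moment M = P × e = 13.7 × 8 = 109.6 kip·in; bending f_b = M/S = 9.133 kip/in.
f_max = √(f_v² + f_b²) = √(1.142² + 9.133²) = 9.204 kip/in.
r_n/Ω = (1/2.0) × 0.6 × 100 × (0.707 × 0.375) = 7.954 kip/in → NOT adequate.

f_max ≈ 9.2 kip/in; NOT adequate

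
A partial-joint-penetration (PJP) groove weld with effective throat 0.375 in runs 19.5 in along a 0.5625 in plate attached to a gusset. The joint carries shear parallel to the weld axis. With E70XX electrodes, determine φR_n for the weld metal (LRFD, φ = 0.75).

E70XX → F_EXX = 70 ksi.
Effective throat (given) t_e = 0.375 in.
A_we = 0.375 × 19.5 = 7.312 in².
F_nw = 0.6 F_EXX = 42 ksi.
φR_n = 0.75 × 42 × 7.312 = 230.3 kips.

φR_n ≈ 230 kips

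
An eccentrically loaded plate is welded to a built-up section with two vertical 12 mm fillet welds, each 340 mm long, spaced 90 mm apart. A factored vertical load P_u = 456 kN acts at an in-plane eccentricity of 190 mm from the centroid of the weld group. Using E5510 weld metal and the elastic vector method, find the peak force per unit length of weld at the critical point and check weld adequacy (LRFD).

f_max ≈ 2190 N/mm; NOT adequate

E55XX → F_EXX = 550 MPa.
Total weld length L_w = 680 mm. Treat welds as unit-width lines.
Polar moment about centroid: J = 2[d³/12 + d(b/2)²] = 2[340³/12 + 340×45²] = 7928000 mm³.
Direct shear f_v = P/L_w = 456×10³ / 680 = 670.6 N/mm (vertical).
Torsion M = P·e = 456×10³ × 190 = 86640000 N·mm.
Critical point at (x, y) = (45, 170) from centroid. f_tx = M·y/J = 1858 N/mm; f_ty = M·x/J = 491.8 N/mm.
Resultant f_max = √[f_tx² + (f_v + f_ty)²] = √[1858² + (670.6 + 491.8)²] = 2192 N/mm.
Capacity per unit length: φr_n = 0.75 × 0.6 × 550 × (0.707 × 12) = 2100 N/mm.
2192 > 2100 → NOT adequate.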